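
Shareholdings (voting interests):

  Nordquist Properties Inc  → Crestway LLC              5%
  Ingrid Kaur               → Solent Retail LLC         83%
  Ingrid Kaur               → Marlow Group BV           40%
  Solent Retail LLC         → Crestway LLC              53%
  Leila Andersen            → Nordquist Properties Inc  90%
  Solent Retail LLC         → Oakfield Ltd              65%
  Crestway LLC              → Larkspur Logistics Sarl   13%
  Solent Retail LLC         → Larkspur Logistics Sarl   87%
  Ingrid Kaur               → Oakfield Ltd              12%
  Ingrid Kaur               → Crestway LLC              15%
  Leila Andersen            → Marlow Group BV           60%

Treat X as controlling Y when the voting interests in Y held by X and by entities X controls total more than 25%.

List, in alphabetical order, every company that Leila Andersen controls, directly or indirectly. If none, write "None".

Leila holds 90% of Nordquist, so Leila controls Nordquist.
Leila holds 60% of Marlow, so Leila controls Marlow.
No other company's threshold is met.

Marlow Group BV, Nordquist Properties Inc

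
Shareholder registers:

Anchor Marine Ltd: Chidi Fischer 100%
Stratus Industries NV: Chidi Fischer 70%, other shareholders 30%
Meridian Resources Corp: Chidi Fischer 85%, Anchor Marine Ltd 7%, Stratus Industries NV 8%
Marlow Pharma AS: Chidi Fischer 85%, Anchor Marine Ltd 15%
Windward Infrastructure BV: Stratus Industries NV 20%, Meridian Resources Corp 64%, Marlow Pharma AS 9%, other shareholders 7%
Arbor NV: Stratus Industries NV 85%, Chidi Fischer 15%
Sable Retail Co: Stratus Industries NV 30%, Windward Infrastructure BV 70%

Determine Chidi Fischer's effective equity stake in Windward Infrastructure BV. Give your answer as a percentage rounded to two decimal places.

Chidi reaches Windward along 6 paths.
Via Stratus: 70% × 20% = 14%.
Via Meridian: 85% × 64% = 54.4%.
Via Anchor → Meridian: 100% × 7% × 64% = 4.48%.
Via Stratus → Meridian: 70% × 8% × 64% = 3.584%.
Via Marlow: 85% × 9% = 7.65%.
Via Anchor → Marlow: 100% × 15% × 9% = 1.35%.
Total: 14% + 54.4% + 4.48% + 3.584% + 7.65% + 1.35% = 85.464%.
Rounded: 85.46%.

85.46%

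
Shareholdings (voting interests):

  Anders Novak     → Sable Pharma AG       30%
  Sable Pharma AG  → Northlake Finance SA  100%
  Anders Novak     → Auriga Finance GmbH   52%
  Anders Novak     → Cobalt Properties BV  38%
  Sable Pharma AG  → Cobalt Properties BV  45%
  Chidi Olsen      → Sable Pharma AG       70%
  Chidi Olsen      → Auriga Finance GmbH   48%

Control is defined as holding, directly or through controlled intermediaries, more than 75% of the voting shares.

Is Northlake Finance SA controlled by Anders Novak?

No

Anders's largest direct stake is 52% in Auriga, which does not meet the threshold, so Anders controls no company.
Neither Anders nor any entity Anders controls holds any voting interest in Northlake.
So Anders does not control Northlake.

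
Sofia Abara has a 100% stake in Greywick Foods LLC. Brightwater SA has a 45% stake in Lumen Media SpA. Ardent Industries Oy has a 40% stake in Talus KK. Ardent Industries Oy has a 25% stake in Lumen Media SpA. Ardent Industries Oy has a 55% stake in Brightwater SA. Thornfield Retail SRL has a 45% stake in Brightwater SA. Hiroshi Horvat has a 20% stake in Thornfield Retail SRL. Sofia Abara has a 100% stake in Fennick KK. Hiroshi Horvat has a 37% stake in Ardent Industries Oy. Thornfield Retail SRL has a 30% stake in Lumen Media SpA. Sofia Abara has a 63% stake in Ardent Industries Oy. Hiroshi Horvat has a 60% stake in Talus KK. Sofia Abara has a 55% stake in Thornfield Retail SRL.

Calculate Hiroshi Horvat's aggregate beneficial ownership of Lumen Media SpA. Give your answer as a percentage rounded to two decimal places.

28.46%

Hiroshi reaches Lumen along 4 paths.
Via Ardent: 37% × 25% = 9.25%.
Via Thornfield: 20% × 30% = 6%.
Via Ardent → Brightwater: 37% × 55% × 45% = 9.1575%.
Via Thornfield → Brightwater: 20% × 45% × 45% = 4.05%.
Total: 9.25% + 6% + 9.1575% + 4.05% = 28.4575%.
Rounded: 28.46%.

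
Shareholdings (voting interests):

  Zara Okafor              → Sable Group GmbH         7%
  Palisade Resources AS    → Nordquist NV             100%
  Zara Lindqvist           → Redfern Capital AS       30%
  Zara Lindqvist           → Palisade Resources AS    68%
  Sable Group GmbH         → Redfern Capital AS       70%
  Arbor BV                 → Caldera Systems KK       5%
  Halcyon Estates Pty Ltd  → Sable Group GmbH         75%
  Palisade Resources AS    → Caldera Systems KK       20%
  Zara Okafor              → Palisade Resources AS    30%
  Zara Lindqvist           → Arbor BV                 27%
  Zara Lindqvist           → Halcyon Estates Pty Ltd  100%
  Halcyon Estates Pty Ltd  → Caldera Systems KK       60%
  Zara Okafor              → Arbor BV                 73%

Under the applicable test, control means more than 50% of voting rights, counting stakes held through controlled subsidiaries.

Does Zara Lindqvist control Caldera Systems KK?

Yes

Zara Lindqvist holds 100% of Halcyon, so Zara Lindqvist controls Halcyon.
Zara Lindqvist holds 68% of Palisade, so Zara Lindqvist controls Palisade.
Halcyon and Palisade together hold 60% + 20% = 80% of Caldera, so Zara Lindqvist controls Caldera.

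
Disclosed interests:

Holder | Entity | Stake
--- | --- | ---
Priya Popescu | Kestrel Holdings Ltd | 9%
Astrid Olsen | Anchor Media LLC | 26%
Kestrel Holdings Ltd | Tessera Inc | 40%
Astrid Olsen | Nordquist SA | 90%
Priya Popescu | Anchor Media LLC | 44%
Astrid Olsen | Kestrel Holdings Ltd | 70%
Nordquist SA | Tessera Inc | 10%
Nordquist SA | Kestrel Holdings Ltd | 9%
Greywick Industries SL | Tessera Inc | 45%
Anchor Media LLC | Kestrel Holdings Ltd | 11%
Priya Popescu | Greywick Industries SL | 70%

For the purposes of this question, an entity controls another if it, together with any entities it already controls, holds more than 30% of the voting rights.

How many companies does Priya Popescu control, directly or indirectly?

3

Priya holds 44% of Anchor, so Priya controls Anchor.
Priya holds 70% of Greywick, so Priya controls Greywick.
Greywick holds 45% of Tessera, so Priya controls Tessera.
No other company's threshold is met.
Priya controls 3 companies.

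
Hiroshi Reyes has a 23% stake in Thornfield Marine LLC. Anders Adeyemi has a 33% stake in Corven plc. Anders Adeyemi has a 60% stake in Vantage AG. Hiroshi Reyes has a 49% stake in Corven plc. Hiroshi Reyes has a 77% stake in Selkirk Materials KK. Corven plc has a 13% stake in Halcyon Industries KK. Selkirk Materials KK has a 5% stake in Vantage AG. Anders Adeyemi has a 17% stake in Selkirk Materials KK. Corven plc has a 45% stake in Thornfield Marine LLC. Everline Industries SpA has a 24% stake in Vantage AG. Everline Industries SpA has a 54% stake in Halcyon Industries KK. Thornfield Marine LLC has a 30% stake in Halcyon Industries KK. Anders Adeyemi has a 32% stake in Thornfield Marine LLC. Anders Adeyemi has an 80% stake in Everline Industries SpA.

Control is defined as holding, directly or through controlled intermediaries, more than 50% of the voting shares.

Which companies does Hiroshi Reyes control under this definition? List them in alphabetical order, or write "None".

Hiroshi holds 77% of Selkirk, so Hiroshi controls Selkirk.
No other company's threshold is met.

Selkirk Materials KK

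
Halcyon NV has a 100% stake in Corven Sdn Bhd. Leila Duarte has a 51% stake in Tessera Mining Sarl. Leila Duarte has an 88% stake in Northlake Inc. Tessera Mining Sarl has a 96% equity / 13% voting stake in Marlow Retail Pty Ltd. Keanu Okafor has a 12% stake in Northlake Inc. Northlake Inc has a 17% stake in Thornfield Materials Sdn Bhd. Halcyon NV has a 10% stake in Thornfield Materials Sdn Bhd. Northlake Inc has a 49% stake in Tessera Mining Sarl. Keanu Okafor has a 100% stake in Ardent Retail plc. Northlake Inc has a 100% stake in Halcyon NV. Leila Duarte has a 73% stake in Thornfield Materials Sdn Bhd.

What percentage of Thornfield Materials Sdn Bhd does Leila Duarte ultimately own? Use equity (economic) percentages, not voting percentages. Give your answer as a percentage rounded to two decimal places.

Leila reaches Thornfield along 3 paths.
Via Northlake: 88% × 17% = 14.96%.
Via Northlake → Halcyon: 88% × 100% × 10% = 8.8%.
Direct stake: 73% = 73%.
Total: 14.96% + 8.8% + 73% = 96.76%.

96.76%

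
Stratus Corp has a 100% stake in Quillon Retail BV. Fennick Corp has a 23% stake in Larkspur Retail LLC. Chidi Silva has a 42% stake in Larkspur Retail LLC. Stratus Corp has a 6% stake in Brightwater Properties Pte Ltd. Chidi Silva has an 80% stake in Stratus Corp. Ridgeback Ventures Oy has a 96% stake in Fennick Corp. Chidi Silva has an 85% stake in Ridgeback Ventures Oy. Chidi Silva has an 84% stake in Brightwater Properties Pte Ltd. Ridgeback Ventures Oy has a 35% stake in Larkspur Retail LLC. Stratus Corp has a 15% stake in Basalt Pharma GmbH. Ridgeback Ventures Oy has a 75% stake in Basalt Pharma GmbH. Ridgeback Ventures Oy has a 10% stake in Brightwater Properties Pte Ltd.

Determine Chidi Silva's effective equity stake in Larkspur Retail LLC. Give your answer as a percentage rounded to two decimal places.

Chidi reaches Larkspur along 3 paths.
Via Ridgeback → Fennick: 85% × 96% × 23% = 18.768%.
Via Ridgeback: 85% × 35% = 29.75%.
Direct stake: 42% = 42%.
Total: 18.768% + 29.75% + 42% = 90.518%.
Rounded: 90.52%.

90.52%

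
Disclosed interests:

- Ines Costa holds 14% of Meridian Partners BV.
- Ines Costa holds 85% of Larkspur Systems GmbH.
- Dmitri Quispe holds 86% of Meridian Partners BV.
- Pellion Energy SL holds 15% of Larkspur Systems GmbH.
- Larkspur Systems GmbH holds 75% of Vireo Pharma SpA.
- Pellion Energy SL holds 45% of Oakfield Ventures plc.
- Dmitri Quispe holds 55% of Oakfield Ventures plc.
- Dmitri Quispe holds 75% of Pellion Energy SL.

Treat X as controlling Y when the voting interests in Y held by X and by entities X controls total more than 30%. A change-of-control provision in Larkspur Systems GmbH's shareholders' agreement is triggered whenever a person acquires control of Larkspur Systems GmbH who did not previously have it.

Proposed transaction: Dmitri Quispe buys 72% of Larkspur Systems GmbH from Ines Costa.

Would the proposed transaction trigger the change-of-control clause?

The purchase adds only to Dmitri's holdings (Ines's stake shrinks), so Dmitri is the only person who could newly come to control Larkspur.
Dmitri holds 75% of Pellion, so Dmitri controls Pellion.
Dmitri holds 86% of Meridian, so Dmitri controls Meridian.
Pellion and Dmitri together hold 45% + 55% = 100% of Oakfield, so Dmitri controls Oakfield.
In Larkspur, Dmitri's side holds only 15%, not > 30%.
So before the transaction, Dmitri does not control Larkspur.
After the purchase, Dmitri holds 72% of Larkspur directly, and Ines's stake falls to 13%.
Pellion and Dmitri together hold 15% + 72% = 87% of Larkspur, so Dmitri controls Larkspur.
Dmitri did not control Larkspur before and does after, so the clause is triggered.

Yes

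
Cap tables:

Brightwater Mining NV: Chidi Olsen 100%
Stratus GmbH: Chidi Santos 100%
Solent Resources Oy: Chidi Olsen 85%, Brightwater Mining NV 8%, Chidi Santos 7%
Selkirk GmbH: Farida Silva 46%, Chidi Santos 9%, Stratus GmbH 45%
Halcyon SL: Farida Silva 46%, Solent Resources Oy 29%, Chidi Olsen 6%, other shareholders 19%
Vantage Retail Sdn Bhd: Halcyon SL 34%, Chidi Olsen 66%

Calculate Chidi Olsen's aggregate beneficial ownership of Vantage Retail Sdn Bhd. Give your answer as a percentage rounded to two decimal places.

Chidi Olsen reaches Vantage along 4 paths.
Via Solent → Halcyon: 85% × 29% × 34% = 8.381%.
Via Brightwater → Solent → Halcyon: 100% × 8% × 29% × 34% = 0.7888%.
Via Halcyon: 6% × 34% = 2.04%.
Direct stake: 66% = 66%.
Total: 8.381% + 0.7888% + 2.04% + 66% = 77.2098%.
Rounded: 77.21%.

77.21%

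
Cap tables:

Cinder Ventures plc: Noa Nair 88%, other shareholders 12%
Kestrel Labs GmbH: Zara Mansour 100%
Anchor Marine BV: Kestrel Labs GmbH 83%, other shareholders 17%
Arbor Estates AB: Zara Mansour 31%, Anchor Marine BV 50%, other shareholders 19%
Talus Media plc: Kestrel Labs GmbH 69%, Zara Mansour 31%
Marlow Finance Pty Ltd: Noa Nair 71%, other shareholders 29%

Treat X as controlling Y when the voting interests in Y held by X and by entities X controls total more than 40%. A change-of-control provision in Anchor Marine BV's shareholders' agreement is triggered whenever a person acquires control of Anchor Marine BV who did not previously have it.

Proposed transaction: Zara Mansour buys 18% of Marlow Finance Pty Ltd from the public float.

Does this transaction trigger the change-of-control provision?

The purchase changes only Zara's holdings, so Zara is the only person who could newly come to control Anchor.
Zara holds 100% of Kestrel, so Zara controls Kestrel.
Kestrel holds 83% of Anchor, so Zara controls Anchor.
So Zara already controls Anchor before the transaction.
After the purchase, Zara holds 18% of Marlow directly.
Zara controlled Anchor already, so this is not a new person acquiring control; every other person's position is unchanged or reduced.
No new person acquires control, so the clause is not triggered.

No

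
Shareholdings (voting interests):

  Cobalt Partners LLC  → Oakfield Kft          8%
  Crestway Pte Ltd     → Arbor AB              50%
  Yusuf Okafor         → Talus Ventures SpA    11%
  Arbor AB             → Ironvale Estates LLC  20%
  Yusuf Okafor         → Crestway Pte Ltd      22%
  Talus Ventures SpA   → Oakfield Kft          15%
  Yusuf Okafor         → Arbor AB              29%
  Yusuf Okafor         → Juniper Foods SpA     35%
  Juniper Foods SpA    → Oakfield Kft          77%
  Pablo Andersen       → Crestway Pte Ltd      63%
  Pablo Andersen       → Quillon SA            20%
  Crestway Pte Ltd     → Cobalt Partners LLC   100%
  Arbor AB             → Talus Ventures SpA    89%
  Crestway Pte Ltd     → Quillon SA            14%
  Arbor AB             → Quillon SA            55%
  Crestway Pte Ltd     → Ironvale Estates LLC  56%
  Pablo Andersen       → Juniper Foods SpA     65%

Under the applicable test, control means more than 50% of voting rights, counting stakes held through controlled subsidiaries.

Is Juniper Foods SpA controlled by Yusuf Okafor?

Yusuf's largest direct stake is 35% in Juniper, which does not meet the threshold, so Yusuf controls no company.
In Juniper, Yusuf's side holds only 35%, not > 50%.
So Yusuf does not control Juniper.

No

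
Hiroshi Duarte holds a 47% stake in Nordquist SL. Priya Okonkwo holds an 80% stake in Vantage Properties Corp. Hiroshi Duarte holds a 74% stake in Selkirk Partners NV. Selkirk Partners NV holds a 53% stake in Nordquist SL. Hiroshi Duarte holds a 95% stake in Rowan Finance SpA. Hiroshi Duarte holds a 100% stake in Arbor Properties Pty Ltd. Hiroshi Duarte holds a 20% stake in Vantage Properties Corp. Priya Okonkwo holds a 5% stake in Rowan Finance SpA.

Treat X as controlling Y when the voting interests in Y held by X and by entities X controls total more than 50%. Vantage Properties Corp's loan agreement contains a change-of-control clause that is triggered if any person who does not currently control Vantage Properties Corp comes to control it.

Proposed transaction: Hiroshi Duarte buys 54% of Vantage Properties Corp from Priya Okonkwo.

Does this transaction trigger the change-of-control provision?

Yes

The purchase adds only to Hiroshi's holdings (Priya's stake shrinks), so Hiroshi is the only person who could newly come to control Vantage.
Hiroshi holds 74% of Selkirk, so Hiroshi controls Selkirk.
Selkirk and Hiroshi together hold 53% + 47% = 100% of Nordquist, so Hiroshi controls Nordquist.
Hiroshi holds 100% of Arbor, so Hiroshi controls Arbor.
Hiroshi holds 95% of Rowan, so Hiroshi controls Rowan.
In Vantage, Hiroshi's side holds only 20%, not > 50%.
So before the transaction, Hiroshi does not control Vantage.
After the purchase, Hiroshi's direct stake in Vantage rises to 20% + 54% = 74%, and Priya's stake falls to 26%.
Hiroshi holds 74% of Vantage, so Hiroshi controls Vantage.
Hiroshi did not control Vantage before and does after, so the clause is triggered.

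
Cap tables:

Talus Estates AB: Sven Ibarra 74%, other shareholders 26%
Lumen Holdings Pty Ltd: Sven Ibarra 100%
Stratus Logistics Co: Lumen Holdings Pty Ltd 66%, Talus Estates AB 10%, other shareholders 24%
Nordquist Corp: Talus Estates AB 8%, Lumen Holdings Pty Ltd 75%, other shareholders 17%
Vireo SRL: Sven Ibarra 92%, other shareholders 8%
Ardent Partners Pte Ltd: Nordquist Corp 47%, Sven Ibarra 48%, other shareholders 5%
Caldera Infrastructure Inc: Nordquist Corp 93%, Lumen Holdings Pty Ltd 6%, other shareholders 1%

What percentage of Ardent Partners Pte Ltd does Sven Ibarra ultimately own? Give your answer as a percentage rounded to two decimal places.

Sven reaches Ardent along 3 paths.
Via Talus → Nordquist: 74% × 8% × 47% = 2.7824%.
Via Lumen → Nordquist: 100% × 75% × 47% = 35.25%.
Direct stake: 48% = 48%.
Total: 2.7824% + 35.25% + 48% = 86.0324%.
Rounded: 86.03%.

86.03%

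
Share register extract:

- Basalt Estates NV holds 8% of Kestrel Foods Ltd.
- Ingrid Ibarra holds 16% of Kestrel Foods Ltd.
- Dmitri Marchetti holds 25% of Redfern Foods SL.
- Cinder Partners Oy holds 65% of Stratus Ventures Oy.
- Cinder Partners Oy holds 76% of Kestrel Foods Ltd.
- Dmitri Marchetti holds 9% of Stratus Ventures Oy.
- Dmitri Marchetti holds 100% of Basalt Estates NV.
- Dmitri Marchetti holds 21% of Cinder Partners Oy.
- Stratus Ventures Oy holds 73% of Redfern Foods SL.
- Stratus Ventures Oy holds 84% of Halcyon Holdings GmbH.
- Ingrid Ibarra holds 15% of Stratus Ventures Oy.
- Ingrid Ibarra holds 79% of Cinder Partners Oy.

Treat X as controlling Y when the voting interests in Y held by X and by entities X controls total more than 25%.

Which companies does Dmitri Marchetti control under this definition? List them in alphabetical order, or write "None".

Basalt Estates NV

Dmitri holds 100% of Basalt, so Dmitri controls Basalt.
No other company's threshold is met.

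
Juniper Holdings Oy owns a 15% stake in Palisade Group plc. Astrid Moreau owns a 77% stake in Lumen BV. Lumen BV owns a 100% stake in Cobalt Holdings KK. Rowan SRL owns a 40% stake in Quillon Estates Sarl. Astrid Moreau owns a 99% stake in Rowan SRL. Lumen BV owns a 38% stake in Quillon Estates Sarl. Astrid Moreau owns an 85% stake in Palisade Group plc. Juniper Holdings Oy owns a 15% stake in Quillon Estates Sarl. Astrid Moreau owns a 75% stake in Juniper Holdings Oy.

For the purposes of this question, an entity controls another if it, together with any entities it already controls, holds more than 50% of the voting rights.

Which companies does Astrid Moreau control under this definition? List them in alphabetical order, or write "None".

Cobalt Holdings KK, Juniper Holdings Oy, Lumen BV, Palisade Group plc, Quillon Estates Sarl, Rowan SRL

Astrid holds 77% of Lumen, so Astrid controls Lumen.
Astrid holds 75% of Juniper, so Astrid controls Juniper.
Astrid holds 99% of Rowan, so Astrid controls Rowan.
Astrid and Juniper together hold 85% + 15% = 100% of Palisade, so Astrid controls Palisade.
Lumen holds 100% of Cobalt, so Astrid controls Cobalt.
Lumen and Rowan and Juniper together hold 38% + 40% + 15% = 93% of Quillon, so Astrid controls Quillon.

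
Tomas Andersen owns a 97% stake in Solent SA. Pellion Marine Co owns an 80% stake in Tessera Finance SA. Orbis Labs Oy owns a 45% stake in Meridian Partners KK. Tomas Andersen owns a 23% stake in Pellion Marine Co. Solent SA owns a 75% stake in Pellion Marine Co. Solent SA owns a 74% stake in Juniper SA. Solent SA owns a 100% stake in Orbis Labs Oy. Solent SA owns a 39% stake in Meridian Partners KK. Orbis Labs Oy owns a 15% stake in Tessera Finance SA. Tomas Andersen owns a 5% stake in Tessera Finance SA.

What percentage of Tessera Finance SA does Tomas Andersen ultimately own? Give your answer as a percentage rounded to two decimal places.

Tomas reaches Tessera along 4 paths.
Via Solent → Orbis: 97% × 100% × 15% = 14.55%.
Via Solent → Pellion: 97% × 75% × 80% = 58.2%.
Via Pellion: 23% × 80% = 18.4%.
Direct stake: 5% = 5%.
Total: 14.55% + 58.2% + 18.4% + 5% = 96.15%.

96.15%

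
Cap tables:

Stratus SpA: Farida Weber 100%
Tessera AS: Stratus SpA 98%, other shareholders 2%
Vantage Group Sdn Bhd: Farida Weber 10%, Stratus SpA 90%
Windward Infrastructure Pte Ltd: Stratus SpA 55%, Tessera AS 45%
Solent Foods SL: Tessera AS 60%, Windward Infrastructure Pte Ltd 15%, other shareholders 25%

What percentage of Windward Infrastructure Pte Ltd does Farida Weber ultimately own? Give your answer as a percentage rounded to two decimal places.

99.10%

Farida reaches Windward along 2 paths.
Via Stratus: 100% × 55% = 55%.
Via Stratus → Tessera: 100% × 98% × 45% = 44.1%.
Total: 55% + 44.1% = 99.1%.
Rounded: 99.10%.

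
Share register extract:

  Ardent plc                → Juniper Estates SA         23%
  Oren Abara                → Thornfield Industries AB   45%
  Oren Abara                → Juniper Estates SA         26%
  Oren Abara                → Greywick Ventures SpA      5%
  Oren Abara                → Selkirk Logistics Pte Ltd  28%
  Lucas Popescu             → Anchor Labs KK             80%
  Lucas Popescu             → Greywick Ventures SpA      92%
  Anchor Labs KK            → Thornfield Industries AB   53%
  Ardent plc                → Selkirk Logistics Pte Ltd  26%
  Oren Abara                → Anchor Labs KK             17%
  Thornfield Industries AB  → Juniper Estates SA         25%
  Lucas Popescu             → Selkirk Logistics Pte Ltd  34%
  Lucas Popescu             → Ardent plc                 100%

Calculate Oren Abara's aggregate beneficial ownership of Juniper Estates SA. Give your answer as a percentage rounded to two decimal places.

Oren reaches Juniper along 3 paths.
Direct stake: 26% = 26%.
Via Anchor → Thornfield: 17% × 53% × 25% = 2.2525%.
Via Thornfield: 45% × 25% = 11.25%.
Total: 26% + 2.2525% + 11.25% = 39.5025%.
Rounded: 39.50%.

39.50%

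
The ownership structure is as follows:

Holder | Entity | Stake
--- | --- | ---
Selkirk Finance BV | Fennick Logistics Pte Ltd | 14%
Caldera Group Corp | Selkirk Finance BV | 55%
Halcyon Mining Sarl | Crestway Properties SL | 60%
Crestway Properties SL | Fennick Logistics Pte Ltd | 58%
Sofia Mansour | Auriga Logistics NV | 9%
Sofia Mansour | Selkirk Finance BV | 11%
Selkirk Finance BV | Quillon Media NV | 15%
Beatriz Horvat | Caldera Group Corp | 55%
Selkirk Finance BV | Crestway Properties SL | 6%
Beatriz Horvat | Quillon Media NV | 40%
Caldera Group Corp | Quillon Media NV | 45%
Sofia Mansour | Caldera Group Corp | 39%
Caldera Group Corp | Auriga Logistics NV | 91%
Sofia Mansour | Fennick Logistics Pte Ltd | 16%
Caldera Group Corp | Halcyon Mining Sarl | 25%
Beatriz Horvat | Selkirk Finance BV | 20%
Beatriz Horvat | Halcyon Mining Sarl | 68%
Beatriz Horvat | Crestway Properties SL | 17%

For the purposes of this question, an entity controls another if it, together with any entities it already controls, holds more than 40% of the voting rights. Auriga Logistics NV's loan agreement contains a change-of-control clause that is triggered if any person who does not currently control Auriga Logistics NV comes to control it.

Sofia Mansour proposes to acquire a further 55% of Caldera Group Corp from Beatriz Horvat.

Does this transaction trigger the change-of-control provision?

The purchase adds only to Sofia's holdings (Beatriz's stake shrinks), so Sofia is the only person who could newly come to control Auriga.
Sofia's largest direct stake is 39% in Caldera, which does not meet the threshold, so Sofia controls no company.
In Auriga, Sofia's side holds only 9%, not > 40%.
So before the transaction, Sofia does not control Auriga.
After the purchase, Sofia's direct stake in Caldera rises to 39% + 55% = 94%, and Beatriz's stake falls to 0%.
Sofia holds 94% of Caldera, so Sofia controls Caldera.
Caldera and Sofia together hold 91% + 9% = 100% of Auriga, so Sofia controls Auriga.
Sofia did not control Auriga before and does after, so the clause is triggered.

Yes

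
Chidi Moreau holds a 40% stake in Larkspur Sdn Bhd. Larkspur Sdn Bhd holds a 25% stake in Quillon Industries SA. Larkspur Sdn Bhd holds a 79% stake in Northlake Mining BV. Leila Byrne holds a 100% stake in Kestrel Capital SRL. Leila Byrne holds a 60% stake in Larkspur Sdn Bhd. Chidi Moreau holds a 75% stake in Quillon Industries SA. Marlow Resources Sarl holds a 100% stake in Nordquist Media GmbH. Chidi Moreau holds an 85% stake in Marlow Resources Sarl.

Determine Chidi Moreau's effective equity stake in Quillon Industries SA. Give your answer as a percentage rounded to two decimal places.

Chidi reaches Quillon along 2 paths.
Via Larkspur: 40% × 25% = 10%.
Direct stake: 75% = 75%.
Total: 10% + 75% = 85%.
Rounded: 85.00%.

85.00%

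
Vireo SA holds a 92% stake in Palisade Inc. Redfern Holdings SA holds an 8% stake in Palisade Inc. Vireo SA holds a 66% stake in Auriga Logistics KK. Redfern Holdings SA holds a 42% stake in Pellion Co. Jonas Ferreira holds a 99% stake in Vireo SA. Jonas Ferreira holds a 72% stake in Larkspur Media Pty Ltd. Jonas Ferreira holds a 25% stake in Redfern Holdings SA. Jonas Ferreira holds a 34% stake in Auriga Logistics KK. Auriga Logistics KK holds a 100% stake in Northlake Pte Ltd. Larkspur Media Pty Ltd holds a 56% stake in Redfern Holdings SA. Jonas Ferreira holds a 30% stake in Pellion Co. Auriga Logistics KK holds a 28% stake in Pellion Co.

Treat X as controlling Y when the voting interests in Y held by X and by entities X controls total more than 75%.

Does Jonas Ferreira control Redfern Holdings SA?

Jonas holds 99% of Vireo, so Jonas controls Vireo.
Vireo and Jonas together hold 66% + 34% = 100% of Auriga, so Jonas controls Auriga.
Vireo holds 92% of Palisade, so Jonas controls Palisade.
Auriga holds 100% of Northlake, so Jonas controls Northlake.
In Redfern, Jonas's side holds only 25%, not > 75%.
So Jonas does not control Redfern.

No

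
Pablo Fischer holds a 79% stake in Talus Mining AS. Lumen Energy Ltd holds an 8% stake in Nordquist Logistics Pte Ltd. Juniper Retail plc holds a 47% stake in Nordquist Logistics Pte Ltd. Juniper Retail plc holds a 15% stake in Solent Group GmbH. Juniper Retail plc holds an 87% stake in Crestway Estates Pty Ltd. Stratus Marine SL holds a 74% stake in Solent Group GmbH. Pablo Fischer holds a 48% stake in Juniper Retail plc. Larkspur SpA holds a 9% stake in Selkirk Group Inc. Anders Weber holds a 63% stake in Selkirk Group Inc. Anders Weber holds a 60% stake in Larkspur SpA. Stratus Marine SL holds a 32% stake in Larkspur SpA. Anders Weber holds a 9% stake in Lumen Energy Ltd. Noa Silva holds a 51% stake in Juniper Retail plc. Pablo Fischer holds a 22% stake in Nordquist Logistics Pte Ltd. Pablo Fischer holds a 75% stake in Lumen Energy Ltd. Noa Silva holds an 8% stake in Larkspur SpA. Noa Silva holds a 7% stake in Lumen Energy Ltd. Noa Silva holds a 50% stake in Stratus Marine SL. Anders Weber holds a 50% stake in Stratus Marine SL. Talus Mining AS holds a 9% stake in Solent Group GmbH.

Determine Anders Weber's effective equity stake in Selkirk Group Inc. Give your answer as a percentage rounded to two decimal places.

Anders reaches Selkirk along 3 paths.
Via Larkspur: 60% × 9% = 5.4%.
Via Stratus → Larkspur: 50% × 32% × 9% = 1.44%.
Direct stake: 63% = 63%.
Total: 5.4% + 1.44% + 63% = 69.84%.

69.84%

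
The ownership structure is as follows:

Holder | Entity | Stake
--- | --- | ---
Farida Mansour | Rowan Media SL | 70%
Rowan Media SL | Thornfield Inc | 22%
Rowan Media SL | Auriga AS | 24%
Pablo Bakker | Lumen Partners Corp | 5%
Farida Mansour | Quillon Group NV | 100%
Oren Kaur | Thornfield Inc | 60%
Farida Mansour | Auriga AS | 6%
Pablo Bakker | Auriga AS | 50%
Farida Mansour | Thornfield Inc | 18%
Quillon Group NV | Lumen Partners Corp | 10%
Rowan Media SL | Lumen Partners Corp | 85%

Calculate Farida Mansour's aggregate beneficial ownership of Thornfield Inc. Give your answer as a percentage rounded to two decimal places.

33.40%

Farida reaches Thornfield along 2 paths.
Via Rowan: 70% × 22% = 15.4%.
Direct stake: 18% = 18%.
Total: 15.4% + 18% = 33.4%.
Rounded: 33.40%.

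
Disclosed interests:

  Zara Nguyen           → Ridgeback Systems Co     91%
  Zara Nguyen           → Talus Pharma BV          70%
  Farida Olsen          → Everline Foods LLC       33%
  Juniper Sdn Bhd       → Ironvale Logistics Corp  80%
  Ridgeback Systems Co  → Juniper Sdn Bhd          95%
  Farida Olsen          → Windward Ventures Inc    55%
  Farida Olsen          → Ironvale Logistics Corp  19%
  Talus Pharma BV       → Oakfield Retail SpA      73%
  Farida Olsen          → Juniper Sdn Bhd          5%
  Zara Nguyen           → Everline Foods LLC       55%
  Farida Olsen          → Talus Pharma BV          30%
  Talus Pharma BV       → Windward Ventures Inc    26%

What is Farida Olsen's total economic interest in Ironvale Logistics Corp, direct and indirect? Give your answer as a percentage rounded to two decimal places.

Farida reaches Ironvale along 2 paths.
Direct stake: 19% = 19%.
Via Juniper: 5% × 80% = 4%.
Total: 19% + 4% = 23%.
Rounded: 23.00%.

23.00%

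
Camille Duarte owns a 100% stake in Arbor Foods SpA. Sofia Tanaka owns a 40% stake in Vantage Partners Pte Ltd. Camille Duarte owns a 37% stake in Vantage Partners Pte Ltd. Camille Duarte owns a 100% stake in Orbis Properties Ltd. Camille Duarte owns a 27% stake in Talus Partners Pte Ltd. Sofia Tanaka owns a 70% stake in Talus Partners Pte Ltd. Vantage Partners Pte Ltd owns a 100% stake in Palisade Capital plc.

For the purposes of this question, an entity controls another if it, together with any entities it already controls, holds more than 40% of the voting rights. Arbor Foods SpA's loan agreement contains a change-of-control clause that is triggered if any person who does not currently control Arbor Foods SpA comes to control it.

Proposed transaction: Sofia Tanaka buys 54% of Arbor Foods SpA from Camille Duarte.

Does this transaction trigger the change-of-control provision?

The purchase adds only to Sofia's holdings (Camille's stake shrinks), so Sofia is the only person who could newly come to control Arbor.
Sofia holds 70% of Talus, so Sofia controls Talus.
Neither Sofia nor any entity Sofia controls holds any voting interest in Arbor.
So before the transaction, Sofia does not control Arbor.
After the purchase, Sofia holds 54% of Arbor directly, and Camille's stake falls to 46%.
Sofia holds 54% of Arbor, so Sofia controls Arbor.
Sofia did not control Arbor before and does after, so the clause is triggered.

Yes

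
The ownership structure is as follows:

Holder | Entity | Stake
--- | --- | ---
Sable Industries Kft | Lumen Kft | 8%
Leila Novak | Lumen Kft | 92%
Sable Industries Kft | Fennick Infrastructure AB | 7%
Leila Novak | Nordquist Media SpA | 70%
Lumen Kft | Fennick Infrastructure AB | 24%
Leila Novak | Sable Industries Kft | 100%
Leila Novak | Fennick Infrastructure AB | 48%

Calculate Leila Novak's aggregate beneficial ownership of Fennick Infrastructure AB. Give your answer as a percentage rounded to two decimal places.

79.00%

Leila reaches Fennick along 4 paths.
Via Sable: 100% × 7% = 7%.
Direct stake: 48% = 48%.
Via Sable → Lumen: 100% × 8% × 24% = 1.92%.
Via Lumen: 92% × 24% = 22.08%.
Total: 7% + 48% + 1.92% + 22.08% = 79%.
Rounded: 79.00%.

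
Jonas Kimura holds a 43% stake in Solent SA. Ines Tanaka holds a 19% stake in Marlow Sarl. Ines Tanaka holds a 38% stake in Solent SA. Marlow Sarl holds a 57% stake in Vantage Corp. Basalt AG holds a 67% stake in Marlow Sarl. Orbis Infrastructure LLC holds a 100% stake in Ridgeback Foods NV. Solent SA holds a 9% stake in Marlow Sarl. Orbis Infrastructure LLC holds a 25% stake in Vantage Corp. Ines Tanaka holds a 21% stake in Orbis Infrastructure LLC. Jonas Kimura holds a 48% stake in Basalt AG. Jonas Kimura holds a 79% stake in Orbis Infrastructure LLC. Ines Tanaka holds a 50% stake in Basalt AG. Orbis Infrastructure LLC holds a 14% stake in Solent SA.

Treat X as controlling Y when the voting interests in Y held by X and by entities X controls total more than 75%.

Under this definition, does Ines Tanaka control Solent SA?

No

Ines's largest direct stake is 50% in Basalt, which does not meet the threshold, so Ines controls no company.
In Solent, Ines's side holds only 38%, not > 75%.
So Ines does not control Solent.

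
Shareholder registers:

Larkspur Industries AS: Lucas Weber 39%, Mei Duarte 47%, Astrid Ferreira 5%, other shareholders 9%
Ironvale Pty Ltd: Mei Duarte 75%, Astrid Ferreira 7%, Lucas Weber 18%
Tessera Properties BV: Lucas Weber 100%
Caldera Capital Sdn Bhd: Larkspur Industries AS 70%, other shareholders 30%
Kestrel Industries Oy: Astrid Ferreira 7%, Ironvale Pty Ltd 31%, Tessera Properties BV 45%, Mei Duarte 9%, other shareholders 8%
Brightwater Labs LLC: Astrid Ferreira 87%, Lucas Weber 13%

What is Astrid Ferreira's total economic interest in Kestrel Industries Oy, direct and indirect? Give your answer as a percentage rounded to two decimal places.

Astrid reaches Kestrel along 2 paths.
Direct stake: 7% = 7%.
Via Ironvale: 7% × 31% = 2.17%.
Total: 7% + 2.17% = 9.17%.

9.17%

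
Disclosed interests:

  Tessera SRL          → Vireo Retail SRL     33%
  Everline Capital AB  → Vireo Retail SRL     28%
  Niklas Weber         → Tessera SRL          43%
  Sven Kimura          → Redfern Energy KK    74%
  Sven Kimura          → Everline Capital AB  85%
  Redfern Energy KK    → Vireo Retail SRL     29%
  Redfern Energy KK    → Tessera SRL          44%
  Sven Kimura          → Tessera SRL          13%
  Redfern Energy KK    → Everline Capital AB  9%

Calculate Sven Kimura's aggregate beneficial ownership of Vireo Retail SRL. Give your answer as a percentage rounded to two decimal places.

62.16%

Sven reaches Vireo along 5 paths.
Via Redfern: 74% × 29% = 21.46%.
Via Redfern → Tessera: 74% × 44% × 33% = 10.7448%.
Via Tessera: 13% × 33% = 4.29%.
Via Everline: 85% × 28% = 23.8%.
Via Redfern → Everline: 74% × 9% × 28% = 1.8648%.
Total: 21.46% + 10.7448% + 4.29% + 23.8% + 1.8648% = 62.1596%.
Rounded: 62.16%.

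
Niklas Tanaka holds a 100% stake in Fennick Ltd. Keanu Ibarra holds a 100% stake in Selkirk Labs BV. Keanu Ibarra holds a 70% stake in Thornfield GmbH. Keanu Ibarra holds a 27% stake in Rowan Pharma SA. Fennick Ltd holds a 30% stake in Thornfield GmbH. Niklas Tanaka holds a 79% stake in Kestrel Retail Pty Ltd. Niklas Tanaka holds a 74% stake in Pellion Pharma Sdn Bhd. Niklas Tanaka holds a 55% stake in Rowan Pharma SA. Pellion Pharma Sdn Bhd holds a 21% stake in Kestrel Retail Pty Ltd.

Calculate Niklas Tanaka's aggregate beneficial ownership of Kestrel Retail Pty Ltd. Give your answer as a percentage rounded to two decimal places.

94.54%

Niklas reaches Kestrel along 2 paths.
Direct stake: 79% = 79%.
Via Pellion: 74% × 21% = 15.54%.
Total: 79% + 15.54% = 94.54%.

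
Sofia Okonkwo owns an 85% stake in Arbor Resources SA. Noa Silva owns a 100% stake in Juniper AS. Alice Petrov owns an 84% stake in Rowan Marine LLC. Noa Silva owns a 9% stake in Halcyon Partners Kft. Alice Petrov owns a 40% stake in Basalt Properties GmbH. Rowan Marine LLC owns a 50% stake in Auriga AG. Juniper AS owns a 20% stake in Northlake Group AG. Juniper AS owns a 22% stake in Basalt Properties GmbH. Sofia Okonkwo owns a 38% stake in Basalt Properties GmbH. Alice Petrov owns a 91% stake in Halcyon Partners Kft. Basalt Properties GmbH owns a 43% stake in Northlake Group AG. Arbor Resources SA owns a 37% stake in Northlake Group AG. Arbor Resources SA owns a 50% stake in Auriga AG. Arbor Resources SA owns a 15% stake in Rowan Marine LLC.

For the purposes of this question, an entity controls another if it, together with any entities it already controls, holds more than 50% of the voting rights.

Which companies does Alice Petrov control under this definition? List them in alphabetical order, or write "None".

Alice holds 91% of Halcyon, so Alice controls Halcyon.
Alice holds 84% of Rowan, so Alice controls Rowan.
No other company's threshold is met.

Halcyon Partners Kft, Rowan Marine LLC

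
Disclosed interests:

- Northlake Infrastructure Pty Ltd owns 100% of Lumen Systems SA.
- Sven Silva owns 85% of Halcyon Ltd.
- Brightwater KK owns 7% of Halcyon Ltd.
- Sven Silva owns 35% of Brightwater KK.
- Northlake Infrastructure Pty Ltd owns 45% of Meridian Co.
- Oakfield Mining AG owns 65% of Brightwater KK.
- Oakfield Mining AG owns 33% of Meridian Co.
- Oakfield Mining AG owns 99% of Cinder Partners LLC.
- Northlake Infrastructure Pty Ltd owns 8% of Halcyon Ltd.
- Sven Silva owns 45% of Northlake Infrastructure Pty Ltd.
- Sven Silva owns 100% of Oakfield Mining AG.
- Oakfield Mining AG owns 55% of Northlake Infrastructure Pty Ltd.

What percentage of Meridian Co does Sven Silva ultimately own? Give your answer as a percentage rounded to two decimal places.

78.00%

Sven reaches Meridian along 3 paths.
Via Northlake: 45% × 45% = 20.25%.
Via Oakfield → Northlake: 100% × 55% × 45% = 24.75%.
Via Oakfield: 100% × 33% = 33%.
Total: 20.25% + 24.75% + 33% = 78%.
Rounded: 78.00%.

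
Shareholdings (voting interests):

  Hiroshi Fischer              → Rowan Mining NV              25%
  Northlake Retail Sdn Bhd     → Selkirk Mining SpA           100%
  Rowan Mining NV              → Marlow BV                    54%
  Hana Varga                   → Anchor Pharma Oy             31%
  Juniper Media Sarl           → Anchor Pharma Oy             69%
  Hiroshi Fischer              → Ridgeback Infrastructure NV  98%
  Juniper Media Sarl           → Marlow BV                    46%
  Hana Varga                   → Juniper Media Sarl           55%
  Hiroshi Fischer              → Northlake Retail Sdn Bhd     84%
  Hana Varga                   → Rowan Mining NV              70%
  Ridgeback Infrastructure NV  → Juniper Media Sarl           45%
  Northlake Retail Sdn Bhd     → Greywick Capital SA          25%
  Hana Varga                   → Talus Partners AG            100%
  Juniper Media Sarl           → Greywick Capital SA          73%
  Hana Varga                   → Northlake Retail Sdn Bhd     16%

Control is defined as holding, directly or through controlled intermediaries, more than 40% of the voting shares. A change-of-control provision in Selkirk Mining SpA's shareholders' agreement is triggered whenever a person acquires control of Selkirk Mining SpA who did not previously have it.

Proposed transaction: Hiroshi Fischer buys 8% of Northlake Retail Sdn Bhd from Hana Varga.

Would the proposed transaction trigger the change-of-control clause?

No

The purchase adds only to Hiroshi's holdings (Hana's stake shrinks), so Hiroshi is the only person who could newly come to control Selkirk.
Hiroshi holds 84% of Northlake, so Hiroshi controls Northlake.
Northlake holds 100% of Selkirk, so Hiroshi controls Selkirk.
So Hiroshi already controls Selkirk before the transaction.
After the purchase, Hiroshi's direct stake in Northlake rises to 84% + 8% = 92%, and Hana's stake falls to 8%.
Hiroshi controlled Selkirk already, so this is not a new person acquiring control; every other person's position is unchanged or reduced.
No new person acquires control, so the clause is not triggered.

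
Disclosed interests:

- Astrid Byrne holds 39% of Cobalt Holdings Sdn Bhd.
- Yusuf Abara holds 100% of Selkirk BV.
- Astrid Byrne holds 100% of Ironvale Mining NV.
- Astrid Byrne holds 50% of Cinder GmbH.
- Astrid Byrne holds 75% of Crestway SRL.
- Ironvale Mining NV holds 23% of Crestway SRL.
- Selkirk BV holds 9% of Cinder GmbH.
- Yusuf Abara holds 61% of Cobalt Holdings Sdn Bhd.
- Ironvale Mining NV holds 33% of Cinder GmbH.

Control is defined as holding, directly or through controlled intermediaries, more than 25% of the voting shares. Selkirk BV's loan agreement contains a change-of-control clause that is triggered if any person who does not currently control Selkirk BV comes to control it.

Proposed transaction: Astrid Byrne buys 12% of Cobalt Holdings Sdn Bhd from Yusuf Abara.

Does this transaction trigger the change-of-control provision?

The purchase adds only to Astrid's holdings (Yusuf's stake shrinks), so Astrid is the only person who could newly come to control Selkirk.
Astrid holds 39% of Cobalt, so Astrid controls Cobalt.
Astrid holds 100% of Ironvale, so Astrid controls Ironvale.
Astrid and Ironvale together hold 75% + 23% = 98% of Crestway, so Astrid controls Crestway.
Astrid and Ironvale together hold 50% + 33% = 83% of Cinder, so Astrid controls Cinder.
Neither Astrid nor any entity Astrid controls holds any voting interest in Selkirk.
So before the transaction, Astrid does not control Selkirk.
After the purchase, Astrid's direct stake in Cobalt rises to 39% + 12% = 51%, and Yusuf's stake falls to 49%.
Astrid holds 51% of Cobalt, so Astrid controls Cobalt.
After the transaction, neither Astrid nor any entity Astrid controls holds a voting interest in Selkirk, so Astrid still does not control it.
No new person acquires control, so the clause is not triggered.

No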